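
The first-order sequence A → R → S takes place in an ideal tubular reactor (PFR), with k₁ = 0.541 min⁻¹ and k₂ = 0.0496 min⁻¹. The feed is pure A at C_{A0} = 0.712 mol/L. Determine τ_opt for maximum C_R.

4.86 min

The intermediate peaks when r₁ = r₂, i.e. k₁e^(−k₁τ) = k₂e^(−k₂τ), giving τ_opt = ln(k₂/k₁)/(k₂−k₁).
= ln(0.0496/0.541)/(0.0496−0.541) = ln(0.09168)/-0.4914 = -2.389/-0.4914 = 4.86 min.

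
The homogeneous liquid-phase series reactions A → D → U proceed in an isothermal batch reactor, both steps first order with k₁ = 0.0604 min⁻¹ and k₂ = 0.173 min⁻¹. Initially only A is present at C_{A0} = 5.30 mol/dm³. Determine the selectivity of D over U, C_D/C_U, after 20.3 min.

0.250

For first-order series with pure A initially, C_D(t) = k₁C_{A0}/(k₂−k₁)·(e^(−k₁t) − e^(−k₂t)).
e^(−k₁t) = e^(−0.0604×20.3) = e^(−1.226) = 0.2934; e^(−k₂t) = e^(−3.512) = 0.02984.
C_D = 0.0604×5.30/(0.173−0.0604) × (0.2934−0.02984) = 2.843×0.2636 = 0.7494 mol/dm³.
C_A = C_{A0}e^(−k₁t) = 1.555 mol/dm³, so C_U = C_{A0}−C_A−C_D = 2.995 mol/dm³; C_D/C_U = 0.250.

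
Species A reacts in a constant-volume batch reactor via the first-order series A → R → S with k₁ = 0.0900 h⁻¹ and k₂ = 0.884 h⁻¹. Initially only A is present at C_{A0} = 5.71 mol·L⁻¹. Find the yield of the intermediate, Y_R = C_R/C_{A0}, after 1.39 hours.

For first-order series with pure A initially, C_R(t) = k₁C_{A0}/(k₂−k₁)·(e^(−k₁t) − e^(−k₂t)).
e^(−k₁t) = e^(−0.0900×1.39) = e^(−0.1251) = 0.8824; e^(−k₂t) = e^(−1.229) = 0.2927.
C_R = 0.0900×5.71/(0.884−0.0900) × (0.8824−0.2927) = 0.6472×0.5898 = 0.3817 mol·L⁻¹.
Y_R = C_R/C_{A0} = 0.3817/5.71 = 0.0668.

0.0668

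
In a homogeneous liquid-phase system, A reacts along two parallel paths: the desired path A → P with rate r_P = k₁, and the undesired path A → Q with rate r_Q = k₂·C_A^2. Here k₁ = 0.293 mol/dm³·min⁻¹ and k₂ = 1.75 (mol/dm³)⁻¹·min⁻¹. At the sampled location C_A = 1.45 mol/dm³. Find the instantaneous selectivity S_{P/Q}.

S_{P/Q} = r_P/r_Q = (k₁)/(k₂·C_A^2) = (k₁/k₂)·C_A^-2.
= (0.293) / (1.75×1.450^2) = 0.2930/3.679 = 0.0796.

0.0796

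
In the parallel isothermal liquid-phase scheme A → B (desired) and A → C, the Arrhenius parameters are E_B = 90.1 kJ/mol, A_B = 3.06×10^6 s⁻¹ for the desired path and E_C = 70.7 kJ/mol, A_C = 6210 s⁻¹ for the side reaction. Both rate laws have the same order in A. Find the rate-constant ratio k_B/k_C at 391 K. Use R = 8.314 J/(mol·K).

1.26

With equal orders, S_{B/C} = k_B/k_C = (A_B/A_C)·exp[(E_C−E_B)/(RT)].
(E_C−E_B)/(RT) = (70.7−90.1)×10³/(8.314×391) = -19400/3251 = -5.968.
k_B/k_C = (3.06×10^6/6210)·exp(-5.968) = 492.8 × 0.002560 = 1.26.
Since E_B > E_C, raising the temperature improves selectivity toward B.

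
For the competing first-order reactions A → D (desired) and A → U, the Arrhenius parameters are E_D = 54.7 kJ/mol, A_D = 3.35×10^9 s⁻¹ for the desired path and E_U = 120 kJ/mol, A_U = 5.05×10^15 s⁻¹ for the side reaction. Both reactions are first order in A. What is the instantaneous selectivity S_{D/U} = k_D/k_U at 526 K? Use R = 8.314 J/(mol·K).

2.03

With equal orders, S_{D/U} = k_D/k_U = (A_D/A_U)·exp[(E_U−E_D)/(RT)].
(E_U−E_D)/(RT) = (120−54.7)×10³/(8.314×526) = 65300/4373 = 14.93.
k_D/k_U = (3.35×10^9/5.05×10^15)·exp(14.93) = 6.634×10^-7 × 3.054×10^6 = 2.03.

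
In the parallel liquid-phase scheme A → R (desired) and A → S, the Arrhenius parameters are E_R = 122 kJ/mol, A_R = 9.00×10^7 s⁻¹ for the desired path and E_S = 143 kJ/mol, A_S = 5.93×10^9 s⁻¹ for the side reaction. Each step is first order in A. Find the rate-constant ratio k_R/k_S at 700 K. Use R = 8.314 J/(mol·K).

0.560

k_R/k_S = (A_R/A_S)·exp[−(E_R−E_S)/(RT)] = (A_R/A_S)·exp[(E_S−E_R)/(RT)].
(E_S−E_R)/(RT) = (143−122)×10³/(8.314×700) = 21000/5820 = 3.608.
k_R/k_S = (9.00×10^7/5.93×10^9)·exp(3.608) = 0.01518 × 36.91 = 0.560.
Since E_R < E_S, lowering the temperature improves selectivity toward R.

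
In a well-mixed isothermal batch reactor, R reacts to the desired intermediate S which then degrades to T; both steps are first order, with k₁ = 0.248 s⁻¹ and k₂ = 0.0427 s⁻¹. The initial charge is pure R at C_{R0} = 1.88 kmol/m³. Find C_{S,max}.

For a first-order series the maximum intermediate yield is C_{S,max}/C_{R0} = (k₁/k₂)^[k₂/(k₂−k₁)].
= (0.248/0.0427)^(0.0427/(0.0427−0.248)) = (5.808)^(-0.2080) = 0.6936.
C_{S,max} = 0.6936×1.88 = 1.30 kmol/m³.

1.30 kmol/m³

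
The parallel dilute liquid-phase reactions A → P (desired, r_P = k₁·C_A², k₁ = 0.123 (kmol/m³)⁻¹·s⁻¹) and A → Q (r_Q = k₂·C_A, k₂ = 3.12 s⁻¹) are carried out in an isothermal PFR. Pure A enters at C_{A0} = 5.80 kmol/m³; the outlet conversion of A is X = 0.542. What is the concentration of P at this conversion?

C_A = C_{A0}(1−X) = 2.656 kmol/m³.
Along a PFR/batch, dC_Q/dC_A = −r_Q/(r_P+r_Q) = −k₂/(k₂+k₁·C_A).
Integrating from C_{A0} to C_A: C_Q = (3.12/0.123)·ln[(3.12+0.123·5.80)/(3.12+0.123·2.66)] = 25.37·ln(3.833/3.447) = 2.697 kmol/m³.
Then C_P = (C_{A0}−C_A) − C_Q = 3.144 − 2.697 = 0.4466 kmol/m³.

0.447 kmol/m³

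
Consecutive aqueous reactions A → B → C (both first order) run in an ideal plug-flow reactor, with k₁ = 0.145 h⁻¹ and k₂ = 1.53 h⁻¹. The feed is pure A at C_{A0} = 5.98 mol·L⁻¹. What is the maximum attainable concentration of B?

0.443 mol·L⁻¹

For a first-order series the maximum intermediate yield is C_{B,max}/C_{A0} = (k₁/k₂)^[k₂/(k₂−k₁)].
= (0.145/1.53)^(1.53/(1.53−0.145)) = (0.09477)^(1.105) = 0.07405.
C_{B,max} = 0.07405×5.98 = 0.443 mol·L⁻¹.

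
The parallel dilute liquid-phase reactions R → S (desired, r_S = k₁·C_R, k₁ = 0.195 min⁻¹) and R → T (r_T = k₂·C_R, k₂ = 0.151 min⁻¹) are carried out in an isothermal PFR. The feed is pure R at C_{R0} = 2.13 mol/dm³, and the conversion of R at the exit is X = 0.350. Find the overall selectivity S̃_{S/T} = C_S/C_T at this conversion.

1.29

C_R = C_{R0}(1−X) = 1.385 mol/dm³.
Both paths are first order in R, so the instantaneous fraction to S is constant: dC_S/d(−C_R) = k₁/(k₁+k₂) = 0.5636.
C_S = 0.5636·(C_{R0}−C_R) = 0.5636×0.7455 = 0.420 mol/dm³.
C_T = (C_{R0}−C_R)−C_S = 0.3253 mol/dm³; S̃_{S/T} = 0.4202/0.3253 = 1.29.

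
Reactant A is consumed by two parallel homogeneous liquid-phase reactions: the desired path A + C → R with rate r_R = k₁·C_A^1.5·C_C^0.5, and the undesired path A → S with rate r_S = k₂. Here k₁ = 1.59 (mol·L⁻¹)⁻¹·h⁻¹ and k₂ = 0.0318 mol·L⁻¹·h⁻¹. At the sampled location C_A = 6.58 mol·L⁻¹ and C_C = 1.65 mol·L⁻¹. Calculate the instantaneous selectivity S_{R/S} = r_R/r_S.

1084

S_{R/S} = r_R/r_S = (k₁·C_A^1.5·C_C^0.5)/(k₂) = (k₁/k₂)·C_A^1.5·C_C^0.5.
= (1.59×6.580^1.5×1.650^0.5) / (0.0318) = 34.47/0.03180 = 1084.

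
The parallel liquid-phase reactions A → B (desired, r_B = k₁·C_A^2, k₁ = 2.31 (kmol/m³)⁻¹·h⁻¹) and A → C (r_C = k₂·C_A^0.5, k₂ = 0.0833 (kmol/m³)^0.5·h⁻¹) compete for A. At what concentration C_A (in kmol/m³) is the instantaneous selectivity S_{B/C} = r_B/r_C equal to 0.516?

0.0702 kmol/m³

S_{B/C} = (k₁/k₂)·C_A^1.5 ⇒ C_A = (S·k₂/k₁)^(1/1.5).
= (0.516×0.0833/2.31)^(0.6667) = (0.01861)^(0.6667) = 0.0702 kmol/m³.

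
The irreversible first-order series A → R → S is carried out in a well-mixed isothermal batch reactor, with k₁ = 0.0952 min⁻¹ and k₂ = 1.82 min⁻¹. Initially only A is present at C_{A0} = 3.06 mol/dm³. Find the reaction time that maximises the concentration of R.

The intermediate peaks when r₁ = r₂, i.e. k₁e^(−k₁t) = k₂e^(−k₂t), giving t_opt = ln(k₂/k₁)/(k₂−k₁).
= ln(1.82/0.0952)/(1.82−0.0952) = ln(19.12)/1.725 = 2.951/1.725 = 1.71 min.

1.71 min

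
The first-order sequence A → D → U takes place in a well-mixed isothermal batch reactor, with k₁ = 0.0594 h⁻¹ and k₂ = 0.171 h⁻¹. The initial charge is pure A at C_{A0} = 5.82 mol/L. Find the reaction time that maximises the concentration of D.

For first-order series the maximum of C_D occurs at t_opt = ln(k₂/k₁)/(k₂−k₁).
= ln(0.171/0.0594)/(0.171−0.0594) = ln(2.879)/0.1116 = 1.057/0.1116 = 9.47 h.

9.47 h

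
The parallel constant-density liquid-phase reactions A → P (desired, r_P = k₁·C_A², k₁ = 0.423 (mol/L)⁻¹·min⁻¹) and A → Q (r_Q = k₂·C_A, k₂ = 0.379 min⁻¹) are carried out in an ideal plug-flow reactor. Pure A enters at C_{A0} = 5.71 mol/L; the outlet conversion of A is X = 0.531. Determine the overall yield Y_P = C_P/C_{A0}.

0.435

C_A = C_{A0}(1−X) = 2.678 mol/L.
Along a PFR/batch, dC_Q/dC_A = −r_Q/(r_P+r_Q) = −k₂/(k₂+k₁·C_A).
Integrating from C_{A0} to C_A: C_Q = (0.379/0.423)·ln[(0.379+0.423·5.71)/(0.379+0.423·2.68)] = 0.8960·ln(2.794/1.512) = 0.5504 mol/L.
Then C_P = (C_{A0}−C_A) − C_Q = 3.032 − 0.5504 = 2.482 mol/L.
Y_P = C_P/C_{A0} = 2.482/5.71 = 0.435.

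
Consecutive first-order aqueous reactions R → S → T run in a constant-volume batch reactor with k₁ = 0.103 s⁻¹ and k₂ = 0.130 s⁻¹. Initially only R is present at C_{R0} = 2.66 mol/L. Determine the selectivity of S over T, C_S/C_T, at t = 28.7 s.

Solving the coupled first-order balances gives C_S(t) = [k₁/(k₂−k₁)]·C_{R0}·(e^(−k₁t) − e^(−k₂t)).
e^(−k₁t) = e^(−0.103×28.7) = e^(−2.956) = 0.05202; e^(−k₂t) = e^(−3.731) = 0.02397.
C_S = 0.103×2.66/(0.130−0.103) × (0.05202−0.02397) = 10.15×0.02805 = 0.2847 mol/L.
C_R = C_{R0}e^(−k₁t) = 0.1384 mol/L, so C_T = C_{R0}−C_R−C_S = 2.237 mol/L; C_S/C_T = 0.127.

0.127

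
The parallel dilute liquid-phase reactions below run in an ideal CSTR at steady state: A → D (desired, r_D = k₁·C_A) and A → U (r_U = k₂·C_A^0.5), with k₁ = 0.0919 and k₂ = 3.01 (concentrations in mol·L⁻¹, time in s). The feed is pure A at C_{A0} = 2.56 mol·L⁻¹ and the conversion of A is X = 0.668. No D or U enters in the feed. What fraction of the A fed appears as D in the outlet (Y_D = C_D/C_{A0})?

0.0183

Exit C_A = C_{A0}(1−X) = 2.56×0.332 = 0.8499 mol·L⁻¹.
Rates in a CSTR are evaluated at the outlet concentration: r_D = 0.0919×0.8499 = 0.07811, r_U = 3.01×0.8499^0.5 = 2.775.
Fraction of consumed A going to D: r_D/(r_D+r_U) = 0.02738.
C_D = 0.02738·C_{A0}·X = 0.02738×2.56×0.668 = 0.0468 mol·L⁻¹; Y_D = C_D/C_{A0} = 0.0183.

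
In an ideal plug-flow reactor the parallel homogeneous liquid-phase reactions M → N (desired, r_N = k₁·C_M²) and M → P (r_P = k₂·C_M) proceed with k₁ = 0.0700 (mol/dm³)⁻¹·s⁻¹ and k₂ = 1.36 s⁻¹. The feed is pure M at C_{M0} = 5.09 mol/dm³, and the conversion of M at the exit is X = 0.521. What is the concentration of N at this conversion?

C_M = C_{M0}(1−X) = 2.438 mol/dm³.
Along a PFR/batch, dC_P/dC_M = −r_P/(r_N+r_P) = −k₂/(k₂+k₁·C_M).
Integrating from C_{M0} to C_M: C_P = (1.36/0.0700)·ln[(1.36+0.0700·5.09)/(1.36+0.0700·2.44)] = 19.43·ln(1.716/1.531) = 2.224 mol/dm³.
Then C_N = (C_{M0}−C_M) − C_P = 2.652 − 2.224 = 0.4280 mol/dm³.

0.428 mol/dm³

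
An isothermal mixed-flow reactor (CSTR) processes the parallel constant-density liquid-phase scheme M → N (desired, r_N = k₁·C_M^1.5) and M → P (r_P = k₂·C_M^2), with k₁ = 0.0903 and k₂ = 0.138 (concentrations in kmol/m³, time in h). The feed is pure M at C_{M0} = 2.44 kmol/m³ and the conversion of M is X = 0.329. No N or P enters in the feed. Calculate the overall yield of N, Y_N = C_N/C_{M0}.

Exit C_M = C_{M0}(1−X) = 2.44×0.671 = 1.637 kmol/m³.
In a CSTR the entire volume is at exit conditions, so r_N = 0.0903×1.637^1.5 = 0.1892 and r_P = 0.138×1.637^2 = 0.3699.
Fraction of consumed M going to N: r_N/(r_N+r_P) = 0.3384.
C_N = 0.3384·C_{M0}·X = 0.3384×2.44×0.329 = 0.272 kmol/m³; Y_N = C_N/C_{M0} = 0.111.

0.111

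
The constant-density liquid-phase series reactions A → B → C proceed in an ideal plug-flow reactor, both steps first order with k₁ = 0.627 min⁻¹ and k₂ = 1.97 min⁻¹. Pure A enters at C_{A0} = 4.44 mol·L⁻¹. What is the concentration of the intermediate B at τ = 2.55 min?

The intermediate concentration in a first-order A→B→C sequence is C_B = k₁C_{A0}(e^(−k₁τ) − e^(−k₂τ))/(k₂−k₁).
e^(−k₁τ) = e^(−0.627×2.55) = e^(−1.599) = 0.2021; e^(−k₂τ) = e^(−5.023) = 0.006581.
C_B = 0.627×4.44/(1.97−0.627) × (0.2021−0.006581) = 2.073×0.1955 = 0.4053 mol·L⁻¹.

0.405 mol·L⁻¹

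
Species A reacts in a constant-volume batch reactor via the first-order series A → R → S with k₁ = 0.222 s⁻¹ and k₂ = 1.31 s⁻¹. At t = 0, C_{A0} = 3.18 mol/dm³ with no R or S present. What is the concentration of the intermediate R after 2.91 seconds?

For first-order series with pure A initially, C_R(t) = k₁C_{A0}/(k₂−k₁)·(e^(−k₁t) − e^(−k₂t)).
e^(−k₁t) = e^(−0.222×2.91) = e^(−0.6460) = 0.5241; e^(−k₂t) = e^(−3.812) = 0.02210.
C_R = 0.222×3.18/(1.31−0.222) × (0.5241−0.02210) = 0.6489×0.5020 = 0.3257 mol/dm³.

0.326 mol/dm³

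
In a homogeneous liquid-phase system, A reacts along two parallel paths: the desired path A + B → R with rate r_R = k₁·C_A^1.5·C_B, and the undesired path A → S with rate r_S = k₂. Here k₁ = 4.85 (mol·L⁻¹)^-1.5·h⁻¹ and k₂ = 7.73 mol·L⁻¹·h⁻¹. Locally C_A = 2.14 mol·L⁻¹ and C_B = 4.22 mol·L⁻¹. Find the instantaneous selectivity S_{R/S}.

8.29

S_{R/S} = r_R/r_S = (k₁·C_A^1.5·C_B)/(k₂) = (k₁/k₂)·C_A^1.5·C_B.
= (4.85×2.140^1.5×4.220) / (7.73) = 64.07/7.730 = 8.29.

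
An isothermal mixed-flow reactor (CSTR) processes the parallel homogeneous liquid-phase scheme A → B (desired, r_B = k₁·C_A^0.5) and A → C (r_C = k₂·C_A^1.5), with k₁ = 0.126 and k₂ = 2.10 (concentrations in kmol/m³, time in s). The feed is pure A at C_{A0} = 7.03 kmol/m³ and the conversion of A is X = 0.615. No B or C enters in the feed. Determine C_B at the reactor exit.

0.0938 kmol/m³

Exit C_A = C_{A0}(1−X) = 7.03×0.385 = 2.707 kmol/m³.
A CSTR operates uniformly at the exit composition, giving r_B = 0.2073 and r_C = 9.351 (each k·C_A^n at C_A = 2.707).
Fraction of consumed A going to B: r_B/(r_B+r_C) = 0.02169.
C_B = 0.02169·C_{A0}·X = 0.02169×7.03×0.615 = 0.0938 kmol/m³.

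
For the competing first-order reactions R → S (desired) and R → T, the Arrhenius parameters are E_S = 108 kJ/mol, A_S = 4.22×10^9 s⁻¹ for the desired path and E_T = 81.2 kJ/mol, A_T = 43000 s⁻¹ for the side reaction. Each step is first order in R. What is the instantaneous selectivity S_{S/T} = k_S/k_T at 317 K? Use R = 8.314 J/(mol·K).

3.76

k_S/k_T = (A_S/A_T)·exp[−(E_S−E_T)/(RT)] = (A_S/A_T)·exp[(E_T−E_S)/(RT)].
(E_T−E_S)/(RT) = (81.2−108)×10³/(8.314×317) = -26800/2636 = -10.17.
k_S/k_T = (4.22×10^9/43000)·exp(-10.17) = 98140 × 3.835×10^-5 = 3.76.
Since E_S > E_T, raising the temperature improves selectivity toward S.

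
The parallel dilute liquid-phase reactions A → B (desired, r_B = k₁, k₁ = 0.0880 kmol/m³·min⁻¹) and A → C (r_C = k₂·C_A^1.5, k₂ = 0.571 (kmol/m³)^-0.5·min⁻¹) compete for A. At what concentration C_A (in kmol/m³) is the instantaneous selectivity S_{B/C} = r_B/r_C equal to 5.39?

S_{B/C} = (k₁/k₂)·C_A^-1.5 ⇒ C_A = (S·k₂/k₁)^(1/(-1.5)).
= (5.39×0.571/0.0880)^(-0.6667) = (34.97)^(-0.6667) = 0.0935 kmol/m³.

0.0935 kmol/m³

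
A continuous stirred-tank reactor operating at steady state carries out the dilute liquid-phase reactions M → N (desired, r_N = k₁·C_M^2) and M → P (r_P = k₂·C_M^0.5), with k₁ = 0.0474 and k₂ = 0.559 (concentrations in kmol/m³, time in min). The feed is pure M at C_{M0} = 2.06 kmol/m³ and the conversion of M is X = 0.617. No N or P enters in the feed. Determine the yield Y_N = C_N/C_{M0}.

Exit C_M = C_{M0}(1−X) = 2.06×0.383 = 0.7890 kmol/m³.
A CSTR operates uniformly at the exit composition, giving r_N = 0.02951 and r_P = 0.4965 (each k·C_M^n at C_M = 0.7890).
Fraction of consumed M going to N: r_N/(r_N+r_P) = 0.05609.
C_N = 0.05609·C_{M0}·X = 0.05609×2.06×0.617 = 0.0713 kmol/m³; Y_N = C_N/C_{M0} = 0.0346.

0.0346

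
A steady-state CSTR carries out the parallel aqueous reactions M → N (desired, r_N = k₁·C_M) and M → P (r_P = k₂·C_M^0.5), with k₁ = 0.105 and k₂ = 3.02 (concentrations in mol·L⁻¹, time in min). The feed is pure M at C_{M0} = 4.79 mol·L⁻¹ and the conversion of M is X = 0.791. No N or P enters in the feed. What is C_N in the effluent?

Exit C_M = C_{M0}(1−X) = 4.79×0.209 = 1.001 mol·L⁻¹.
A CSTR operates uniformly at the exit composition, giving r_N = 0.1051 and r_P = 3.022 (each k·C_M^n at C_M = 1.001).
Fraction of consumed M going to N: r_N/(r_N+r_P) = 0.03362.
C_N = 0.03362·C_{M0}·X = 0.03362×4.79×0.791 = 0.127 mol·L⁻¹.

0.127 mol·L⁻¹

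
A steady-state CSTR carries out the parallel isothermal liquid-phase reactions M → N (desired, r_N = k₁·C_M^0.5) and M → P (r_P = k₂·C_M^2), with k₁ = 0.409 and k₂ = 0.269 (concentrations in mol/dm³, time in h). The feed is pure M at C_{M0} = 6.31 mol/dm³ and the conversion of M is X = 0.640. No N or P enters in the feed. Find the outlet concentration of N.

1.24 mol/dm³

Exit C_M = C_{M0}(1−X) = 6.31×0.360 = 2.272 mol/dm³.
Rates in a CSTR are evaluated at the outlet concentration: r_N = 0.409×2.272^0.5 = 0.6164, r_P = 0.269×2.272^2 = 1.388.
Fraction of consumed M going to N: r_N/(r_N+r_P) = 0.3075.
C_N = 0.3075·C_{M0}·X = 0.3075×6.31×0.640 = 1.24 mol/dm³.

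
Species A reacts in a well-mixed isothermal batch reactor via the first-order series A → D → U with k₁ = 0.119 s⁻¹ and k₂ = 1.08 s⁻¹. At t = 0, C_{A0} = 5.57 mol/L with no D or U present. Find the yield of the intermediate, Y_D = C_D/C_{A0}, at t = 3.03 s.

For first-order series with pure A initially, C_D(t) = k₁C_{A0}/(k₂−k₁)·(e^(−k₁t) − e^(−k₂t)).
e^(−k₁t) = e^(−0.119×3.03) = e^(−0.3606) = 0.6973; e^(−k₂t) = e^(−3.272) = 0.03792.
C_D = 0.119×5.57/(1.08−0.119) × (0.6973−0.03792) = 0.6897×0.6594 = 0.4548 mol/L.
Y_D = C_D/C_{A0} = 0.4548/5.57 = 0.0816.

0.0816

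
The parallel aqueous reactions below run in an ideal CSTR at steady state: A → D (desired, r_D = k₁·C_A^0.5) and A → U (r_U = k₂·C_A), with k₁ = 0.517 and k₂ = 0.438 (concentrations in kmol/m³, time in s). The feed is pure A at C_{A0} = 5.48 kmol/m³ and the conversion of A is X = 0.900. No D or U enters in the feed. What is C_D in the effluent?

3.03 kmol/m³

Exit C_A = C_{A0}(1−X) = 5.48×0.100 = 0.5480 kmol/m³.
A CSTR operates uniformly at the exit composition, giving r_D = 0.3827 and r_U = 0.2400 (each k·C_A^n at C_A = 0.5480).
Fraction of consumed A going to D: r_D/(r_D+r_U) = 0.6146.
C_D = 0.6146·C_{A0}·X = 0.6146×5.48×0.900 = 3.03 kmol/m³.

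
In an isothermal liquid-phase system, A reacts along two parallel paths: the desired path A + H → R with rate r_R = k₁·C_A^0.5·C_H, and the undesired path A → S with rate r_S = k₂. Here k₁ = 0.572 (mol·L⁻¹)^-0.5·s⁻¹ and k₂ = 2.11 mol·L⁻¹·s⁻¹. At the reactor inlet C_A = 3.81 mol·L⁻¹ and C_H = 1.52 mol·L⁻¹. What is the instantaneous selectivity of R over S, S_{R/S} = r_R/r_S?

0.804

S_{R/S} = r_R/r_S = (k₁·C_A^0.5·C_H)/(k₂) = (k₁/k₂)·C_A^0.5·C_H.
= (0.572×3.810^0.5×1.520) / (2.11) = 1.697/2.110 = 0.804.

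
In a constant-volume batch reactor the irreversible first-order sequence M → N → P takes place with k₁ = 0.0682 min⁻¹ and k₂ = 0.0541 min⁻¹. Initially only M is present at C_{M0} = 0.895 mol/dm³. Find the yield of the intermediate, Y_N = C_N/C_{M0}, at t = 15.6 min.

0.411

For first-order series with pure M initially, C_N(t) = k₁C_{M0}/(k₂−k₁)·(e^(−k₁t) − e^(−k₂t)).
e^(−k₁t) = e^(−0.0682×15.6) = e^(−1.064) = 0.3451; e^(−k₂t) = e^(−0.8440) = 0.4300.
C_N = 0.0682×0.895/(0.0541−0.0682) × (0.3451−0.4300) = (-4.329)×(-0.08490) = 0.3675 mol/dm³.
Y_N = C_N/C_{M0} = 0.3675/0.895 = 0.411.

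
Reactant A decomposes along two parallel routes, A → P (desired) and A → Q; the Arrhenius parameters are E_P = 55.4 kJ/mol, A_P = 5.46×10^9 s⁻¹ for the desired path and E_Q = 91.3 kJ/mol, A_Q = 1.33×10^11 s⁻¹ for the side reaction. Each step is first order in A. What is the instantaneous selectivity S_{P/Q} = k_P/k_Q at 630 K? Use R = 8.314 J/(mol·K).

With equal orders, S_{P/Q} = k_P/k_Q = (A_P/A_Q)·exp[(E_Q−E_P)/(RT)].
(E_Q−E_P)/(RT) = (91.3−55.4)×10³/(8.314×630) = 35900/5238 = 6.854.
k_P/k_Q = (5.46×10^9/1.33×10^11)·exp(6.854) = 0.04105 × 947.7 = 38.9.
Since E_P < E_Q, lowering the temperature improves selectivity toward P.

38.9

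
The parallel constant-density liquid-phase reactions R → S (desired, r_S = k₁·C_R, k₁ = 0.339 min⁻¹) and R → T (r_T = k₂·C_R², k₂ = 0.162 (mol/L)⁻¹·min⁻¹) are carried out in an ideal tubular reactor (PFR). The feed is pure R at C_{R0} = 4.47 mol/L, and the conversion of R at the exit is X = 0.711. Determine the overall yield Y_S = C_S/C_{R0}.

0.310

C_R = C_{R0}(1−X) = 1.292 mol/L.
Along a PFR/batch, dC_S/dC_R = −r_S/(r_S+r_T) = −k₁/(k₁+k₂·C_R).
Integrating from C_{R0} to C_R: C_S = (0.339/0.162)·ln[(0.339+0.162·4.47)/(0.339+0.162·1.29)] = 2.093·ln(1.063/0.5483) = 1.386 mol/L.
Y_S = C_S/C_{R0} = 1.386/4.47 = 0.310.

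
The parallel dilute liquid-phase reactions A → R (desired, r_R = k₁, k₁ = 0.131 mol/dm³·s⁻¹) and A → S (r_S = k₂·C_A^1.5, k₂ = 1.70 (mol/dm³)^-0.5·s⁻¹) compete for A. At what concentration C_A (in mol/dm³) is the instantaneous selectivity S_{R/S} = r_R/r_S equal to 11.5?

0.0355 mol/dm³

S_{R/S} = (k₁/k₂)·C_A^-1.5 ⇒ C_A = (S·k₂/k₁)^(1/(-1.5)).
= (11.5×1.70/0.131)^(-0.6667) = (149.2)^(-0.6667) = 0.0355 mol/dm³.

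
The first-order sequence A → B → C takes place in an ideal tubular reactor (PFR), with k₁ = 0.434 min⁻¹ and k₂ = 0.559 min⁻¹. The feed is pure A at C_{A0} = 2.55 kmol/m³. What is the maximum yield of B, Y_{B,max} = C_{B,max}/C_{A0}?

0.322

For a first-order series the maximum intermediate yield is C_{B,max}/C_{A0} = (k₁/k₂)^[k₂/(k₂−k₁)].
= (0.434/0.559)^(0.559/(0.559−0.434)) = (0.7764)^(4.472) = 0.3224.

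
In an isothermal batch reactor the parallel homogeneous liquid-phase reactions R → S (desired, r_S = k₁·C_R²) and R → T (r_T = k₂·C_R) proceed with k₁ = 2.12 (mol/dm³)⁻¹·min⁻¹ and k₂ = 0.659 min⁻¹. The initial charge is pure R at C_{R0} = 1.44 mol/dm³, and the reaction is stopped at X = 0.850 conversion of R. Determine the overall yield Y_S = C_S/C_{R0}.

0.591

C_R = C_{R0}(1−X) = 0.2160 mol/dm³.
Along a PFR/batch, dC_T/dC_R = −r_T/(r_S+r_T) = −k₂/(k₂+k₁·C_R).
Integrating from C_{R0} to C_R: C_T = (0.659/2.12)·ln[(0.659+2.12·1.44)/(0.659+2.12·0.216)] = 0.3108·ln(3.712/1.117) = 0.3733 mol/dm³.
Then C_S = (C_{R0}−C_R) − C_T = 1.224 − 0.3733 = 0.8507 mol/dm³.
Y_S = C_S/C_{R0} = 0.8507/1.44 = 0.591.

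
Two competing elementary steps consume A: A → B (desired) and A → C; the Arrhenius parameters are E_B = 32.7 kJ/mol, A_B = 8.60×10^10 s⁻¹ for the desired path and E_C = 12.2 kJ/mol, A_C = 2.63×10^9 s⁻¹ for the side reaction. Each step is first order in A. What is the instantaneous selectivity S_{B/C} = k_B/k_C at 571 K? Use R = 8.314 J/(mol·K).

With equal orders, S_{B/C} = k_B/k_C = (A_B/A_C)·exp[(E_C−E_B)/(RT)].
(E_C−E_B)/(RT) = (12.2−32.7)×10³/(8.314×571) = -20500/4747 = -4.318.
k_B/k_C = (8.60×10^10/2.63×10^9)·exp(-4.318) = 32.70 × 0.01332 = 0.436.

0.436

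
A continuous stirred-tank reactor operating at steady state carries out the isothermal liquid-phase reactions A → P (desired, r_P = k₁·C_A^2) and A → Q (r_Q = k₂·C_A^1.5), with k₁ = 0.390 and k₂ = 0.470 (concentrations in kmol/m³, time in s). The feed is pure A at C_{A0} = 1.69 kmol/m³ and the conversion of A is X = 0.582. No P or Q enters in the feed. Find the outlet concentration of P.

0.404 kmol/m³

Exit C_A = C_{A0}(1−X) = 1.69×0.418 = 0.7064 kmol/m³.
Rates in a CSTR are evaluated at the outlet concentration: r_P = 0.390×0.7064^2 = 0.1946, r_Q = 0.470×0.7064^1.5 = 0.2791.
Fraction of consumed A going to P: r_P/(r_P+r_Q) = 0.4109.
C_P = 0.4109·C_{A0}·X = 0.4109×1.69×0.582 = 0.404 kmol/m³.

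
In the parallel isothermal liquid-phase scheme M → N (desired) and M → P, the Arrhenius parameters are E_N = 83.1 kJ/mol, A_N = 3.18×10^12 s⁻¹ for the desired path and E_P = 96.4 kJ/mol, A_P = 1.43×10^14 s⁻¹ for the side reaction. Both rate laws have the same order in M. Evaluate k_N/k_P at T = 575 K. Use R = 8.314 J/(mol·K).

k_N/k_P = (A_N/A_P)·exp[−(E_N−E_P)/(RT)] = (A_N/A_P)·exp[(E_P−E_N)/(RT)].
(E_P−E_N)/(RT) = (96.4−83.1)×10³/(8.314×575) = 13300/4781 = 2.782.
k_N/k_P = (3.18×10^12/1.43×10^14)·exp(2.782) = 0.02224 × 16.15 = 0.359.
Since E_N < E_P, lowering the temperature improves selectivity toward N.

0.359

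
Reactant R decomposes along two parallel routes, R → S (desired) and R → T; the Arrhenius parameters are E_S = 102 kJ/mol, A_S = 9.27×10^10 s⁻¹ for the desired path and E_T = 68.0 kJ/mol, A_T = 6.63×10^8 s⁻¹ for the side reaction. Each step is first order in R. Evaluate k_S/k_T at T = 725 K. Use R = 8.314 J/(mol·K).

With equal orders, S_{S/T} = k_S/k_T = (A_S/A_T)·exp[(E_T−E_S)/(RT)].
(E_T−E_S)/(RT) = (68.0−102)×10³/(8.314×725) = -34000/6028 = -5.641.
k_S/k_T = (9.27×10^10/6.63×10^8)·exp(-5.641) = 139.8 × 0.003550 = 0.496.

0.496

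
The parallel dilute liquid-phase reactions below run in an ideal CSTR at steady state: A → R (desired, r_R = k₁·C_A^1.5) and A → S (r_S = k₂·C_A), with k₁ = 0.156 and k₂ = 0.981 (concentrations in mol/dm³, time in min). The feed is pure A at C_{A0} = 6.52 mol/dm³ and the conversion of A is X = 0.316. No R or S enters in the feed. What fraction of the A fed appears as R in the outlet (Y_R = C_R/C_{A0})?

Exit C_A = C_{A0}(1−X) = 6.52×0.684 = 4.460 mol/dm³.
In a CSTR the entire volume is at exit conditions, so r_R = 0.156×4.460^1.5 = 1.469 and r_S = 0.981×4.460 = 4.375.
Fraction of consumed A going to R: r_R/(r_R+r_S) = 0.2514.
C_R = 0.2514·C_{A0}·X = 0.2514×6.52×0.316 = 0.518 mol/dm³; Y_R = C_R/C_{A0} = 0.0794.

0.0794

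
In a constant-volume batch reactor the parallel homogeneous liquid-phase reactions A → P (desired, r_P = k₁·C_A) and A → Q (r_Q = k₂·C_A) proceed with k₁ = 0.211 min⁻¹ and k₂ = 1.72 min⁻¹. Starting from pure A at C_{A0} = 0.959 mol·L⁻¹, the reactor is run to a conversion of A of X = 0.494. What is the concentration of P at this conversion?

C_A = C_{A0}(1−X) = 0.4853 mol·L⁻¹.
Both paths are first order in A, so the instantaneous fraction to P is constant: dC_P/d(−C_A) = k₁/(k₁+k₂) = 0.1093.
C_P = 0.1093·(C_{A0}−C_A) = 0.1093×0.4737 = 0.0518 mol·L⁻¹.

0.0518 mol·L⁻¹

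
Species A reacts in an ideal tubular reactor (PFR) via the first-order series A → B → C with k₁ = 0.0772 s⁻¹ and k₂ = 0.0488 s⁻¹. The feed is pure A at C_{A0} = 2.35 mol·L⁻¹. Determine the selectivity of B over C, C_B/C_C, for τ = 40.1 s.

0.376

For first-order series with pure A initially, C_B(τ) = k₁C_{A0}/(k₂−k₁)·(e^(−k₁τ) − e^(−k₂τ)).
e^(−k₁τ) = e^(−0.0772×40.1) = e^(−3.096) = 0.04524; e^(−k₂τ) = e^(−1.957) = 0.1413.
C_B = 0.0772×2.35/(0.0488−0.0772) × (0.04524−0.1413) = (-6.388)×(-0.09606) = 0.6136 mol·L⁻¹.
C_A = C_{A0}e^(−k₁τ) = 0.1063 mol·L⁻¹, so C_C = C_{A0}−C_A−C_B = 1.630 mol·L⁻¹; C_B/C_C = 0.376.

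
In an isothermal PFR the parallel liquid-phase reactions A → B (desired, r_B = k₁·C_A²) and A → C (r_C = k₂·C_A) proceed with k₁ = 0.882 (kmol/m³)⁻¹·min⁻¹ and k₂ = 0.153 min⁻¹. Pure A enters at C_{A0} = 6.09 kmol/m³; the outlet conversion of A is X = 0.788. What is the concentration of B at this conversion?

C_A = C_{A0}(1−X) = 1.291 kmol/m³.
Along a PFR/batch, dC_C/dC_A = −r_C/(r_B+r_C) = −k₂/(k₂+k₁·C_A).
Integrating from C_{A0} to C_A: C_C = (0.153/0.882)·ln[(0.153+0.882·6.09)/(0.153+0.882·1.29)] = 0.1735·ln(5.524/1.292) = 0.2521 kmol/m³.
Then C_B = (C_{A0}−C_A) − C_C = 4.799 − 0.2521 = 4.547 kmol/m³.

4.55 kmol/m³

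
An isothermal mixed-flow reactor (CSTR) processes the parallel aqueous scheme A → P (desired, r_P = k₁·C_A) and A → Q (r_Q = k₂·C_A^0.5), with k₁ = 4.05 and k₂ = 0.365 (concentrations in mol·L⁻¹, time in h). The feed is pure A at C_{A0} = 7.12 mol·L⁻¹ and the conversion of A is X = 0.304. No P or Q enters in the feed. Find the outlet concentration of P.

2.08 mol·L⁻¹

Exit C_A = C_{A0}(1−X) = 7.12×0.696 = 4.956 mol·L⁻¹.
In a CSTR the entire volume is at exit conditions, so r_P = 4.05×4.956 = 20.07 and r_Q = 0.365×4.956^0.5 = 0.8125.
Fraction of consumed A going to P: r_P/(r_P+r_Q) = 0.9611.
C_P = 0.9611·C_{A0}·X = 0.9611×7.12×0.304 = 2.08 mol·L⁻¹.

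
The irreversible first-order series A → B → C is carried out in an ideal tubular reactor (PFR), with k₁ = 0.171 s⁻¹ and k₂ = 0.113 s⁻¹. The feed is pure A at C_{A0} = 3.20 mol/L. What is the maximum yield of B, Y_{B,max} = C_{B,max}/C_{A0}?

Evaluating C_B at τ_opt = ln(k₂/k₁)/(k₂−k₁) gives C_{B,max}/C_{A0} = (k₁/k₂)^[k₂/(k₂−k₁)].
= (0.171/0.113)^(0.113/(0.113−0.171)) = (1.513)^(-1.948) = 0.4461.

0.446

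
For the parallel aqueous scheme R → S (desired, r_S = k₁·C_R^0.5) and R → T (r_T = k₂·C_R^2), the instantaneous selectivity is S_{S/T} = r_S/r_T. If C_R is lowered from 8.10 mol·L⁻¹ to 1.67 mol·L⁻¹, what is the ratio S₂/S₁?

10.7

S_{S/T} = (k₁/k₂)·C_R^-1.5, so S₂/S₁ = (C_{R,2}/C_{R,1})^-1.5.
= (1.67/8.10)^(-1.5) = (0.2062)^(-1.5) = 10.7.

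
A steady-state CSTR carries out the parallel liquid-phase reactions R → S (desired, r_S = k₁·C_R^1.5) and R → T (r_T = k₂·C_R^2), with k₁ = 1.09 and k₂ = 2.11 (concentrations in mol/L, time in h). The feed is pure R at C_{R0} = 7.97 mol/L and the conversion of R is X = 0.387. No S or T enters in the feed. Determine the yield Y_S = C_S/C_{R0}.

Exit C_R = C_{R0}(1−X) = 7.97×0.613 = 4.886 mol/L.
Rates in a CSTR are evaluated at the outlet concentration: r_S = 1.09×4.886^1.5 = 11.77, r_T = 2.11×4.886^2 = 50.36.
Fraction of consumed R going to S: r_S/(r_S+r_T) = 0.1894.
C_S = 0.1894·C_{R0}·X = 0.1894×7.97×0.387 = 0.584 mol/L; Y_S = C_S/C_{R0} = 0.0733.

0.0733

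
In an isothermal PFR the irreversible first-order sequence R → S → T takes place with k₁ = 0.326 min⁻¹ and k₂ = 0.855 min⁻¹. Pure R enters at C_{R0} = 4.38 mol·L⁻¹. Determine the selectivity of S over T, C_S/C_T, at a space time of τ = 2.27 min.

0.648

For first-order series with pure R initially, C_S(τ) = k₁C_{R0}/(k₂−k₁)·(e^(−k₁τ) − e^(−k₂τ)).
e^(−k₁τ) = e^(−0.326×2.27) = e^(−0.7400) = 0.4771; e^(−k₂τ) = e^(−1.941) = 0.1436.
C_S = 0.326×4.38/(0.855−0.326) × (0.4771−0.1436) = 2.699×0.3335 = 0.9002 mol·L⁻¹.
C_R = C_{R0}e^(−k₁τ) = 2.090 mol·L⁻¹, so C_T = C_{R0}−C_R−C_S = 1.390 mol·L⁻¹; C_S/C_T = 0.648.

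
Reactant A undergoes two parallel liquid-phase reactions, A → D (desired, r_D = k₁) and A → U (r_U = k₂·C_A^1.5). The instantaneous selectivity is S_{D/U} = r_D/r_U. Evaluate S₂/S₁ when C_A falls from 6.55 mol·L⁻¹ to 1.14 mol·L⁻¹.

13.8

S_{D/U} = (k₁/k₂)·C_A^-1.5, so S₂/S₁ = (C_{A,2}/C_{A,1})^-1.5.
= (1.14/6.55)^(-1.5) = (0.1740)^(-1.5) = 13.8.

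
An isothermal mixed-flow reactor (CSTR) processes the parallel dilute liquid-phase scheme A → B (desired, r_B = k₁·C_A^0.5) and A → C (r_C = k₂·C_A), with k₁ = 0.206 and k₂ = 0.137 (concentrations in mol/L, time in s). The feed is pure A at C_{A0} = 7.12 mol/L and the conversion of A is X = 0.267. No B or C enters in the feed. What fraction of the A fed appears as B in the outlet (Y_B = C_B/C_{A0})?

0.106

Exit C_A = C_{A0}(1−X) = 7.12×0.733 = 5.219 mol/L.
A CSTR operates uniformly at the exit composition, giving r_B = 0.4706 and r_C = 0.7150 (each k·C_A^n at C_A = 5.219).
Fraction of consumed A going to B: r_B/(r_B+r_C) = 0.3969.
C_B = 0.3969·C_{A0}·X = 0.3969×7.12×0.267 = 0.755 mol/L; Y_B = C_B/C_{A0} = 0.106.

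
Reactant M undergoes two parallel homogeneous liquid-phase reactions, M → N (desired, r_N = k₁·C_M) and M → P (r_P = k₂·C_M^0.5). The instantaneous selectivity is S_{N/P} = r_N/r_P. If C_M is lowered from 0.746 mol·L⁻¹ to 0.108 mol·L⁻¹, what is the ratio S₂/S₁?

S_{N/P} = (k₁/k₂)·C_M^0.5, so S₂/S₁ = (C_{M,2}/C_{M,1})^0.5.
= (0.108/0.746)^0.5 = (0.1448)^0.5 = 0.380.
Selectivity toward N falls as C_M falls — high-concentration operation is favoured.

0.380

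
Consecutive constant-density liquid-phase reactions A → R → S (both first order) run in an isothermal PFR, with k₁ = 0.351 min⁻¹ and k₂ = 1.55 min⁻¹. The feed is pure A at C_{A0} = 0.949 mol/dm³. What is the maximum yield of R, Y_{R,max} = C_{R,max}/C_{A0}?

Evaluating C_R at τ_opt = ln(k₂/k₁)/(k₂−k₁) gives C_{R,max}/C_{A0} = (k₁/k₂)^[k₂/(k₂−k₁)].
= (0.351/1.55)^(1.55/(1.55−0.351)) = (0.2265)^(1.293) = 0.1466.

0.147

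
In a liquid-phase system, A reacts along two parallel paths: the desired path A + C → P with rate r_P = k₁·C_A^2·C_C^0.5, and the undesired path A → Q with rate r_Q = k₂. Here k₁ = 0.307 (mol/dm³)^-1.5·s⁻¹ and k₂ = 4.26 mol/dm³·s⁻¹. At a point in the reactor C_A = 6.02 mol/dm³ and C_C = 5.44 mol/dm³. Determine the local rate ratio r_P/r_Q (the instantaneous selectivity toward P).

S_{P/Q} = r_P/r_Q = (k₁·C_A^2·C_C^0.5)/(k₂) = (k₁/k₂)·C_A^2·C_C^0.5.
= (0.307×6.020^2×5.440^0.5) / (4.26) = 25.95/4.260 = 6.09.
Since the desired path is higher order in A, keeping C_A high (PFR or concentrated feed) favours P.

6.09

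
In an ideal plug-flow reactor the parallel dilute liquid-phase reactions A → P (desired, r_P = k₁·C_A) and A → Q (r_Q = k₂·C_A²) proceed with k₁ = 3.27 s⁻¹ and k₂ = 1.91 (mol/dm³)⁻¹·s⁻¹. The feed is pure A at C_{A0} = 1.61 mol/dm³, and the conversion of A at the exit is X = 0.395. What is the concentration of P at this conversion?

C_A = C_{A0}(1−X) = 0.9741 mol/dm³.
Along a PFR/batch, dC_P/dC_A = −r_P/(r_P+r_Q) = −k₁/(k₁+k₂·C_A).
Integrating from C_{A0} to C_A: C_P = (3.27/1.91)·ln[(3.27+1.91·1.61)/(3.27+1.91·0.974)] = 1.712·ln(6.345/5.130) = 0.3638 mol/dm³.

0.364 mol/dm³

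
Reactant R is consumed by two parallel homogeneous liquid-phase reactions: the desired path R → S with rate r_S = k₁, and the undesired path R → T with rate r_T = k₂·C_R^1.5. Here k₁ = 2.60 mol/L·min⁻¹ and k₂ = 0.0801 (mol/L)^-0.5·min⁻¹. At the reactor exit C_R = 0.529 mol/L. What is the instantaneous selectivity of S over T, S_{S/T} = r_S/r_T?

S_{S/T} = r_S/r_T = (k₁)/(k₂·C_R^1.5) = (k₁/k₂)·C_R^-1.5.
= (2.60) / (0.0801×0.5290^1.5) = 2.600/0.03082 = 84.4.

84.4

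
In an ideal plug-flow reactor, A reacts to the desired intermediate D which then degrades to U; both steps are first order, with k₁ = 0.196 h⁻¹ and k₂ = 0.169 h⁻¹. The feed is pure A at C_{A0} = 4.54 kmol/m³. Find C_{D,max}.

1.80 kmol/m³

At the optimum, C_{D,max}/C_{A0} = (k₁/k₂)^[k₂/(k₂−k₁)].
= (0.196/0.169)^(0.169/(0.169−0.196)) = (1.160)^(-6.259) = 0.3955.
C_{D,max} = 0.3955×4.54 = 1.80 kmol/m³.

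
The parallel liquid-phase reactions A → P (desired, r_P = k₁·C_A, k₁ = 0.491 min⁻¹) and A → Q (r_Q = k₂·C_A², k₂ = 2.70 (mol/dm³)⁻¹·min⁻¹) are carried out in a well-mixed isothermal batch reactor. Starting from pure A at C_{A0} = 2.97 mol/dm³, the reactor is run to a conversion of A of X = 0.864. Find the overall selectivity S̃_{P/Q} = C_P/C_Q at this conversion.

C_A = C_{A0}(1−X) = 0.4039 mol/dm³.
Along a PFR/batch, dC_P/dC_A = −r_P/(r_P+r_Q) = −k₁/(k₁+k₂·C_A).
Integrating from C_{A0} to C_A: C_P = (0.491/2.70)·ln[(0.491+2.70·2.97)/(0.491+2.70·0.404)] = 0.1819·ln(8.510/1.582) = 0.3060 mol/dm³.
C_Q = (C_{A0}−C_A)−C_P = 2.260 mol/dm³; S̃_{P/Q} = 0.3060/2.260 = 0.135.

0.135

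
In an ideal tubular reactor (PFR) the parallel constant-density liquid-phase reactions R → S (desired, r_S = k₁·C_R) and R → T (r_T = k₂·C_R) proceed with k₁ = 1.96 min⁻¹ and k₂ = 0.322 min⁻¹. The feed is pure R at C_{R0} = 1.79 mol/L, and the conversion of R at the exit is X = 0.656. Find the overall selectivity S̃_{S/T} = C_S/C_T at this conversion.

C_R = C_{R0}(1−X) = 0.6158 mol/L.
Both paths are first order in R, so the instantaneous fraction to S is constant: dC_S/d(−C_R) = k₁/(k₁+k₂) = 0.8589.
C_S = 0.8589·(C_{R0}−C_R) = 0.8589×1.174 = 1.01 mol/L.
C_T = (C_{R0}−C_R)−C_S = 0.1657 mol/L; S̃_{S/T} = 1.009/0.1657 = 6.09.

6.09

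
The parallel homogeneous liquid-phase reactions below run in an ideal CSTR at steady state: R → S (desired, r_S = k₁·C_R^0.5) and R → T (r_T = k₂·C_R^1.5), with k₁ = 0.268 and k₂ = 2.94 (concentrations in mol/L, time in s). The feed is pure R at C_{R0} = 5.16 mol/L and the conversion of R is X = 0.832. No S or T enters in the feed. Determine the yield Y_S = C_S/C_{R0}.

0.0792

Exit C_R = C_{R0}(1−X) = 5.16×0.168 = 0.8669 mol/L.
Rates in a CSTR are evaluated at the outlet concentration: r_S = 0.268×0.8669^0.5 = 0.2495, r_T = 2.94×0.8669^1.5 = 2.373.
Fraction of consumed R going to S: r_S/(r_S+r_T) = 0.09515.
C_S = 0.09515·C_{R0}·X = 0.09515×5.16×0.832 = 0.408 mol/L; Y_S = C_S/C_{R0} = 0.0792.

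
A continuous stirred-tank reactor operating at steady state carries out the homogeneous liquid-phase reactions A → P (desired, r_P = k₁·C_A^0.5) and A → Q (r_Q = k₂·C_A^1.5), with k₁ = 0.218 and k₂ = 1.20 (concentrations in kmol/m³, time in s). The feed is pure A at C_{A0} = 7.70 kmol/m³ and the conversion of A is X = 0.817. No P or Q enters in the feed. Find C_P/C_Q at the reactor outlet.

0.129

Exit C_A = C_{A0}(1−X) = 7.70×0.183 = 1.409 kmol/m³.
A CSTR operates uniformly at the exit composition, giving r_P = 0.2588 and r_Q = 2.007 (each k·C_A^n at C_A = 1.409).
Overall selectivity = C_P/C_Q = r_Pτ/(r_Qτ) = r_P/r_Q = 0.129.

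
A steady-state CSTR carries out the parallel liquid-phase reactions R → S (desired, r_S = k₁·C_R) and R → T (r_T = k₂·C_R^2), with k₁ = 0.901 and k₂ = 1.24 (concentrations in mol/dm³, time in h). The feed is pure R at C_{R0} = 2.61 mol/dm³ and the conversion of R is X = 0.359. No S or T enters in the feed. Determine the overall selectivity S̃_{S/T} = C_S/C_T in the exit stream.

Exit C_R = C_{R0}(1−X) = 2.61×0.641 = 1.673 mol/dm³.
In a CSTR the entire volume is at exit conditions, so r_S = 0.901×1.673 = 1.507 and r_T = 1.24×1.673^2 = 3.471.
Overall selectivity = C_S/C_T = r_Sτ/(r_Tτ) = r_S/r_T = 0.434.

0.434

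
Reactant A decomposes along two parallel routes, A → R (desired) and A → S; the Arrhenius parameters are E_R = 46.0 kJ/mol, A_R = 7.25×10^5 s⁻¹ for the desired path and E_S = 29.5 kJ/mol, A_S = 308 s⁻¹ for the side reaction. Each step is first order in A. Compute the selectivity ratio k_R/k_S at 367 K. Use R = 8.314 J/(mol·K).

Since both paths have the same order in A, the concentration cancels and S_{R/S} = k_R/k_S = (A_R/A_S)·exp[(E_S−E_R)/(RT)].
(E_S−E_R)/(RT) = (29.5−46.0)×10³/(8.314×367) = -16500/3051 = -5.408.
k_R/k_S = (7.25×10^5/308)·exp(-5.408) = 2354 × 0.004482 = 10.6.
Since E_R > E_S, raising the temperature improves selectivity toward R.

10.6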